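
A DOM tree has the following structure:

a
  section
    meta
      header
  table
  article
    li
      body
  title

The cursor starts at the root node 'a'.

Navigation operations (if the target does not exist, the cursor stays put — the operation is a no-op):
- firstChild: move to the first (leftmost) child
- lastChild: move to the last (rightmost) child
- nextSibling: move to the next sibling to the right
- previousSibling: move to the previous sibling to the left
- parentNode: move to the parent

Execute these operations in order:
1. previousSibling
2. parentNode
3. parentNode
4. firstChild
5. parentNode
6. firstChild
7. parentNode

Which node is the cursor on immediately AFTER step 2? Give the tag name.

Answer: a

Derivation:
After 1 (previousSibling): a (no-op, stayed)
After 2 (parentNode): a (no-op, stayed)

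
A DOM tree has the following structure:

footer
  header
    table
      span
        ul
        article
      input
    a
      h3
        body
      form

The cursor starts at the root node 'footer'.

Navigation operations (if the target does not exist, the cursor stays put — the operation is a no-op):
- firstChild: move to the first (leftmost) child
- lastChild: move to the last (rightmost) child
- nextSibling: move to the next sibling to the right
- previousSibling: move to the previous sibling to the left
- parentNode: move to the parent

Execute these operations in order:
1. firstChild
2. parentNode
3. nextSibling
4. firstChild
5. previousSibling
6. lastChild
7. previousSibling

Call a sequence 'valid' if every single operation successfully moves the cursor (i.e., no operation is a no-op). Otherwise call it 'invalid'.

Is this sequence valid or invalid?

Answer: invalid

Derivation:
After 1 (firstChild): header
After 2 (parentNode): footer
After 3 (nextSibling): footer (no-op, stayed)
After 4 (firstChild): header
After 5 (previousSibling): header (no-op, stayed)
After 6 (lastChild): a
After 7 (previousSibling): table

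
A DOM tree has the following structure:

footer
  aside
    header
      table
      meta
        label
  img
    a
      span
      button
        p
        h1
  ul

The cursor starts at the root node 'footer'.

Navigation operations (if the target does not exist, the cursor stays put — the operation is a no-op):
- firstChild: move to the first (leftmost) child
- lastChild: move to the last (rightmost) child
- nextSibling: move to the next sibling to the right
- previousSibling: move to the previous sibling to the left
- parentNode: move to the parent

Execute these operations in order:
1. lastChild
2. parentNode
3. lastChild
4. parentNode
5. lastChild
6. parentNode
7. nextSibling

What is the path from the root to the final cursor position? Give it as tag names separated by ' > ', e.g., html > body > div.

Answer: footer

Derivation:
After 1 (lastChild): ul
After 2 (parentNode): footer
After 3 (lastChild): ul
After 4 (parentNode): footer
After 5 (lastChild): ul
After 6 (parentNode): footer
After 7 (nextSibling): footer (no-op, stayed)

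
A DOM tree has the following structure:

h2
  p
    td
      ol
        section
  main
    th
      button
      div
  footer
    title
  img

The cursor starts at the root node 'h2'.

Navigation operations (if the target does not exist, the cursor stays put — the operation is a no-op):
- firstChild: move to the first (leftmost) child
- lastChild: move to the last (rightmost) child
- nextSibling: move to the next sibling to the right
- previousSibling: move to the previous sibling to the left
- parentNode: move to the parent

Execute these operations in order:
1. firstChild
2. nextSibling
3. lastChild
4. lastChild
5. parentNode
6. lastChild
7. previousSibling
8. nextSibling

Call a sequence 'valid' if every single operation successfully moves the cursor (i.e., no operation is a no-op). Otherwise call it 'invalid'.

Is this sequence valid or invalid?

After 1 (firstChild): p
After 2 (nextSibling): main
After 3 (lastChild): th
After 4 (lastChild): div
After 5 (parentNode): th
After 6 (lastChild): div
After 7 (previousSibling): button
After 8 (nextSibling): div

Answer: valid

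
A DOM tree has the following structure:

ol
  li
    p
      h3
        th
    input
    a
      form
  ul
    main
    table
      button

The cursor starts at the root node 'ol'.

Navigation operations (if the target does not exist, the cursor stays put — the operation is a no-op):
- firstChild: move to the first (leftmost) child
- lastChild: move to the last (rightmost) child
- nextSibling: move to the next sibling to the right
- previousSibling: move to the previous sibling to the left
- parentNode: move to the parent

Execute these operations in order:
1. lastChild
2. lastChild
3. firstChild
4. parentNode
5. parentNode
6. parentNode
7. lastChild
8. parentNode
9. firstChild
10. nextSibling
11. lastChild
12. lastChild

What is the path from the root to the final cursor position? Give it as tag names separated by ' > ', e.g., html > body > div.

After 1 (lastChild): ul
After 2 (lastChild): table
After 3 (firstChild): button
After 4 (parentNode): table
After 5 (parentNode): ul
After 6 (parentNode): ol
After 7 (lastChild): ul
After 8 (parentNode): ol
After 9 (firstChild): li
After 10 (nextSibling): ul
After 11 (lastChild): table
After 12 (lastChild): button

Answer: ol > ul > table > button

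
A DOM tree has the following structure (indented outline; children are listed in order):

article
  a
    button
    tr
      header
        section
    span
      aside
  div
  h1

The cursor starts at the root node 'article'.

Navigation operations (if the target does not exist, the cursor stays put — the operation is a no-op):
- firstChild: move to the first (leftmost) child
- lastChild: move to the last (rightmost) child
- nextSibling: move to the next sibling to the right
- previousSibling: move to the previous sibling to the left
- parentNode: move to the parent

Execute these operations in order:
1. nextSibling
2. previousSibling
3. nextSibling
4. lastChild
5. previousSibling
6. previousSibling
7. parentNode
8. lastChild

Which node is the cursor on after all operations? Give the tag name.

After 1 (nextSibling): article (no-op, stayed)
After 2 (previousSibling): article (no-op, stayed)
After 3 (nextSibling): article (no-op, stayed)
After 4 (lastChild): h1
After 5 (previousSibling): div
After 6 (previousSibling): a
After 7 (parentNode): article
After 8 (lastChild): h1

Answer: h1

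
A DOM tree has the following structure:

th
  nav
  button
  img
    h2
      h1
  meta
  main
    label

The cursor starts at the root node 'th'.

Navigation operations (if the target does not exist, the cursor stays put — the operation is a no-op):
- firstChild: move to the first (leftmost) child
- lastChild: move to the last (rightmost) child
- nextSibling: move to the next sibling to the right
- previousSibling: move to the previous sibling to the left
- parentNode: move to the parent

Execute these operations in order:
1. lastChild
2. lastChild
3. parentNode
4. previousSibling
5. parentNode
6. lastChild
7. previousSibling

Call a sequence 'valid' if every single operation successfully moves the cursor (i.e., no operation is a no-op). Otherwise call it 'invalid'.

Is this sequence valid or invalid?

After 1 (lastChild): main
After 2 (lastChild): label
After 3 (parentNode): main
After 4 (previousSibling): meta
After 5 (parentNode): th
After 6 (lastChild): main
After 7 (previousSibling): meta

Answer: valid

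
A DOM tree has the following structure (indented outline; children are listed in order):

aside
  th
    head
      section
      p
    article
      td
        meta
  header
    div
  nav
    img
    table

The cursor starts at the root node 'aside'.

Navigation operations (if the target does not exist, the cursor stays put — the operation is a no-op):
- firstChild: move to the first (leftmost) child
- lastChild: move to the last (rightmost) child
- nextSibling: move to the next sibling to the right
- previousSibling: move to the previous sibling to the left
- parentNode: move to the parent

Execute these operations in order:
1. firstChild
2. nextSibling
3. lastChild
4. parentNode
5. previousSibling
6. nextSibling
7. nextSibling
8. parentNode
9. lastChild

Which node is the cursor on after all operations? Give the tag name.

After 1 (firstChild): th
After 2 (nextSibling): header
After 3 (lastChild): div
After 4 (parentNode): header
After 5 (previousSibling): th
After 6 (nextSibling): header
After 7 (nextSibling): nav
After 8 (parentNode): aside
After 9 (lastChild): nav

Answer: nav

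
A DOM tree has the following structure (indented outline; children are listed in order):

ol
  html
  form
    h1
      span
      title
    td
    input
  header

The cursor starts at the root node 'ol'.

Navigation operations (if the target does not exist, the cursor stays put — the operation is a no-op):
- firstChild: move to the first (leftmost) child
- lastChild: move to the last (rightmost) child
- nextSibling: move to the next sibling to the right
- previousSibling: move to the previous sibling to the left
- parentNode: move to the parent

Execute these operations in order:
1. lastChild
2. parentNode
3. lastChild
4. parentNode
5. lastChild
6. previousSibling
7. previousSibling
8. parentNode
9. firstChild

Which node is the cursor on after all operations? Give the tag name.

After 1 (lastChild): header
After 2 (parentNode): ol
After 3 (lastChild): header
After 4 (parentNode): ol
After 5 (lastChild): header
After 6 (previousSibling): form
After 7 (previousSibling): html
After 8 (parentNode): ol
After 9 (firstChild): html

Answer: html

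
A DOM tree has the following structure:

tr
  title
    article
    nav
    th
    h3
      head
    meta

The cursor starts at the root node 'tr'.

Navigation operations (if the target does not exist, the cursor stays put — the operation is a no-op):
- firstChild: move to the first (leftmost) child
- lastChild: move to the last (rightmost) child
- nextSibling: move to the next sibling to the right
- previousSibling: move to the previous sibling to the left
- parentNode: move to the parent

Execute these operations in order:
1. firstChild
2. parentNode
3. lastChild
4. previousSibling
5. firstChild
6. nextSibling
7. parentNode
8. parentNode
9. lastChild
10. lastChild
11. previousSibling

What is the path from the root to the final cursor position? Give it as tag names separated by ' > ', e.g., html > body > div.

After 1 (firstChild): title
After 2 (parentNode): tr
After 3 (lastChild): title
After 4 (previousSibling): title (no-op, stayed)
After 5 (firstChild): article
After 6 (nextSibling): nav
After 7 (parentNode): title
After 8 (parentNode): tr
After 9 (lastChild): title
After 10 (lastChild): meta
After 11 (previousSibling): h3

Answer: tr > title > h3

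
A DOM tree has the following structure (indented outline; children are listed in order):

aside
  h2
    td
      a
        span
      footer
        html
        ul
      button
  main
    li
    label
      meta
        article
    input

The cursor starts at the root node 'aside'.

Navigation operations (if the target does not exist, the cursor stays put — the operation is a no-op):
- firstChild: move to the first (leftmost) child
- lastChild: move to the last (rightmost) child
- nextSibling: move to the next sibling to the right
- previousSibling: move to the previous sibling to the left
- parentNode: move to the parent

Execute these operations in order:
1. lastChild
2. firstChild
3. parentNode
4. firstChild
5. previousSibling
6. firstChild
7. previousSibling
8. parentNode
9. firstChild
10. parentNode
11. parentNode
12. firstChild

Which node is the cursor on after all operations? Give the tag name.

Answer: h2

Derivation:
After 1 (lastChild): main
After 2 (firstChild): li
After 3 (parentNode): main
After 4 (firstChild): li
After 5 (previousSibling): li (no-op, stayed)
After 6 (firstChild): li (no-op, stayed)
After 7 (previousSibling): li (no-op, stayed)
After 8 (parentNode): main
After 9 (firstChild): li
After 10 (parentNode): main
After 11 (parentNode): aside
After 12 (firstChild): h2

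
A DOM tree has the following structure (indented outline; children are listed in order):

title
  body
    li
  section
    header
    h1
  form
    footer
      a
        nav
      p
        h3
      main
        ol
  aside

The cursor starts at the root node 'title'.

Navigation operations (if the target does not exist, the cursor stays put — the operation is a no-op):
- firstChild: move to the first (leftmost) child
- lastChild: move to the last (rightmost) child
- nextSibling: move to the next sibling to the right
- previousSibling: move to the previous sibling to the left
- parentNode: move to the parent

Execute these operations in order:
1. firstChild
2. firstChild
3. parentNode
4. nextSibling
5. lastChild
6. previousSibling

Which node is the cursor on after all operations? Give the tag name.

Answer: header

Derivation:
After 1 (firstChild): body
After 2 (firstChild): li
After 3 (parentNode): body
After 4 (nextSibling): section
After 5 (lastChild): h1
After 6 (previousSibling): header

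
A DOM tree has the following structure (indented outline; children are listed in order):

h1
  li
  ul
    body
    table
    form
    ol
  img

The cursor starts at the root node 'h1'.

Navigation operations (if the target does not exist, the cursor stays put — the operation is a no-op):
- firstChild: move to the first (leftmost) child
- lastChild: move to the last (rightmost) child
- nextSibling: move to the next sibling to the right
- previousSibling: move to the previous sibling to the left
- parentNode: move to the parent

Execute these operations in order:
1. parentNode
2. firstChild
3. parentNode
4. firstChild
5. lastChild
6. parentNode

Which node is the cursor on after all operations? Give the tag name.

After 1 (parentNode): h1 (no-op, stayed)
After 2 (firstChild): li
After 3 (parentNode): h1
After 4 (firstChild): li
After 5 (lastChild): li (no-op, stayed)
After 6 (parentNode): h1

Answer: h1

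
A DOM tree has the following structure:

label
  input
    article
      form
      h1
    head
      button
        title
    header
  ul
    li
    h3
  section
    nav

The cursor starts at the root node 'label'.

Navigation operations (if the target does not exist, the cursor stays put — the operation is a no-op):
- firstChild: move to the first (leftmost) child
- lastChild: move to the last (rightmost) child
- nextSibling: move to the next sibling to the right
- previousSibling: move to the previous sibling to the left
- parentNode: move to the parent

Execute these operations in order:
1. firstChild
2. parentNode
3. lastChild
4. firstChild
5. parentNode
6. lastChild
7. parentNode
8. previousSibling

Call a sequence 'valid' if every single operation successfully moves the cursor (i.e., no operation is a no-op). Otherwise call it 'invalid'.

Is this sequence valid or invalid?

After 1 (firstChild): input
After 2 (parentNode): label
After 3 (lastChild): section
After 4 (firstChild): nav
After 5 (parentNode): section
After 6 (lastChild): nav
After 7 (parentNode): section
After 8 (previousSibling): ul

Answer: valid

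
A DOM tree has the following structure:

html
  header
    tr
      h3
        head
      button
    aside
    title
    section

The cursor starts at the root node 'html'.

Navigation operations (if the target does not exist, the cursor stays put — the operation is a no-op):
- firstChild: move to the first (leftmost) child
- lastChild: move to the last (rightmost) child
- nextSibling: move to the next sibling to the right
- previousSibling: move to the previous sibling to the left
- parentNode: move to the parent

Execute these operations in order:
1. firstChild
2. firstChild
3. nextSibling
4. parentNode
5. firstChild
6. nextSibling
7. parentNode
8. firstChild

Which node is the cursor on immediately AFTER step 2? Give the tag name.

After 1 (firstChild): header
After 2 (firstChild): tr

Answer: tr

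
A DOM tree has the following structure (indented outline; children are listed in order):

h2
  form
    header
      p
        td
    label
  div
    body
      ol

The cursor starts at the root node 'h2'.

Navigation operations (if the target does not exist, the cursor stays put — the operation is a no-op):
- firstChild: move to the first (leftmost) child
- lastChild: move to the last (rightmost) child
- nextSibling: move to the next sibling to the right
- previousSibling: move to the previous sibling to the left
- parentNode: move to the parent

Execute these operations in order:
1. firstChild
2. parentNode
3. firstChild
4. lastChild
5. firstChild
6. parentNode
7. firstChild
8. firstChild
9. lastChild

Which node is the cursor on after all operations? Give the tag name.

After 1 (firstChild): form
After 2 (parentNode): h2
After 3 (firstChild): form
After 4 (lastChild): label
After 5 (firstChild): label (no-op, stayed)
After 6 (parentNode): form
After 7 (firstChild): header
After 8 (firstChild): p
After 9 (lastChild): td

Answer: td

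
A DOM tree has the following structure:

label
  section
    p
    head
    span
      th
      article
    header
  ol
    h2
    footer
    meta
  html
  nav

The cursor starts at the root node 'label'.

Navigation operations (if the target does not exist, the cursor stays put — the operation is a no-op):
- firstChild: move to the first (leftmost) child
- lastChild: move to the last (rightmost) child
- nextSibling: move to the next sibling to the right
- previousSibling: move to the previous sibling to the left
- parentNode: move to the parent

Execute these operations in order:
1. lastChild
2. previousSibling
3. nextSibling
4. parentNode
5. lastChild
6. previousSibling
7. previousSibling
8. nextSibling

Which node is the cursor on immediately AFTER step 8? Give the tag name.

After 1 (lastChild): nav
After 2 (previousSibling): html
After 3 (nextSibling): nav
After 4 (parentNode): label
After 5 (lastChild): nav
After 6 (previousSibling): html
After 7 (previousSibling): ol
After 8 (nextSibling): html

Answer: html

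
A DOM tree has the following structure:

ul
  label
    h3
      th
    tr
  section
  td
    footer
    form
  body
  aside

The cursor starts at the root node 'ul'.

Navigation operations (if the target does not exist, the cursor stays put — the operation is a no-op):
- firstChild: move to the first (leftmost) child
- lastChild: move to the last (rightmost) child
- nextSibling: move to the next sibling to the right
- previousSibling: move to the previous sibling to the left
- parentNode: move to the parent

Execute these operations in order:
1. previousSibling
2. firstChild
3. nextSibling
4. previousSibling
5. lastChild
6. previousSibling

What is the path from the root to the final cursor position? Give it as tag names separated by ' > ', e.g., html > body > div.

After 1 (previousSibling): ul (no-op, stayed)
After 2 (firstChild): label
After 3 (nextSibling): section
After 4 (previousSibling): label
After 5 (lastChild): tr
After 6 (previousSibling): h3

Answer: ul > label > h3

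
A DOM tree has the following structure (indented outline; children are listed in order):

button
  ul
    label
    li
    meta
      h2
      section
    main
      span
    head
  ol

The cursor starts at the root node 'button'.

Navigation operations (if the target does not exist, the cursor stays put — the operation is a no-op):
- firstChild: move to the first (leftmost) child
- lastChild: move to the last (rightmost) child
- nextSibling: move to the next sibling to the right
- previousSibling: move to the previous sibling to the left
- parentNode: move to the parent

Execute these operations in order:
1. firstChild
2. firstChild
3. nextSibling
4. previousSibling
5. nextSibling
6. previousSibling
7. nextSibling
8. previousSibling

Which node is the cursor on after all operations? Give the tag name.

After 1 (firstChild): ul
After 2 (firstChild): label
After 3 (nextSibling): li
After 4 (previousSibling): label
After 5 (nextSibling): li
After 6 (previousSibling): label
After 7 (nextSibling): li
After 8 (previousSibling): label

Answer: label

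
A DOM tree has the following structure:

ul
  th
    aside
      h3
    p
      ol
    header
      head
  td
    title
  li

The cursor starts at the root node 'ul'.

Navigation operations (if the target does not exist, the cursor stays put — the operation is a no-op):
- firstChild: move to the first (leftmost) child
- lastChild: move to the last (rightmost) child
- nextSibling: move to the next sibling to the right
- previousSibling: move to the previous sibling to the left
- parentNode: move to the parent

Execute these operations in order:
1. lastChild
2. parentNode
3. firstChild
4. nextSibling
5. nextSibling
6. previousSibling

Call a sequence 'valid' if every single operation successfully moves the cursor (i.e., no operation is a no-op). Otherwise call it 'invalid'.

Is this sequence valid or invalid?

After 1 (lastChild): li
After 2 (parentNode): ul
After 3 (firstChild): th
After 4 (nextSibling): td
After 5 (nextSibling): li
After 6 (previousSibling): td

Answer: valid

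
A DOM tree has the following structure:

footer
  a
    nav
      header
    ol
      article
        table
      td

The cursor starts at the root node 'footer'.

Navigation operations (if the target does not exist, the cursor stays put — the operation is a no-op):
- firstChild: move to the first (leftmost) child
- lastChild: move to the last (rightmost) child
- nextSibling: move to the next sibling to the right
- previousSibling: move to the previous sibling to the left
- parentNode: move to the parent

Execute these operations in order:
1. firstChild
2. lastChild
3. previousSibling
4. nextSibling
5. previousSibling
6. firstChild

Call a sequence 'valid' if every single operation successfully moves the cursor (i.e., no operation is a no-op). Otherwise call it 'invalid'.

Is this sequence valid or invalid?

Answer: valid

Derivation:
After 1 (firstChild): a
After 2 (lastChild): ol
After 3 (previousSibling): nav
After 4 (nextSibling): ol
After 5 (previousSibling): nav
After 6 (firstChild): header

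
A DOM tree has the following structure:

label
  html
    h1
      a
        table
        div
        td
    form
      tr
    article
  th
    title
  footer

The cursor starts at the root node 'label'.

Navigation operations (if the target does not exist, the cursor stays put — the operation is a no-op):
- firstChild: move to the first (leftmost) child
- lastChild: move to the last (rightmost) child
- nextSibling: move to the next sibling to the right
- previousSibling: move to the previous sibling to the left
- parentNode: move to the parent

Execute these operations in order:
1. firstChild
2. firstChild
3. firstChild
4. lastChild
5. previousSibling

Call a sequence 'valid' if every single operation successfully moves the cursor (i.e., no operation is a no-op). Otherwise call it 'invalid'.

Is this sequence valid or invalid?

After 1 (firstChild): html
After 2 (firstChild): h1
After 3 (firstChild): a
After 4 (lastChild): td
After 5 (previousSibling): div

Answer: valid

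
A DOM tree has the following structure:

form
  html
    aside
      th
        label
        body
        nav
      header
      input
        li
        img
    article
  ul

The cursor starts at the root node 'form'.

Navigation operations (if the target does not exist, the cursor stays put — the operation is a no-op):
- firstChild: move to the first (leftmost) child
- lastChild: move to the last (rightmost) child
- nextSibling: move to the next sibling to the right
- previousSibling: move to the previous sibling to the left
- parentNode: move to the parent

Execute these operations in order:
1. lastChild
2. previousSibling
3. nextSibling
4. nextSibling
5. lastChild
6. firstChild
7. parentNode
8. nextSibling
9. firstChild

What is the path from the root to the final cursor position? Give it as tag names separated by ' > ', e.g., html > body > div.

After 1 (lastChild): ul
After 2 (previousSibling): html
After 3 (nextSibling): ul
After 4 (nextSibling): ul (no-op, stayed)
After 5 (lastChild): ul (no-op, stayed)
After 6 (firstChild): ul (no-op, stayed)
After 7 (parentNode): form
After 8 (nextSibling): form (no-op, stayed)
After 9 (firstChild): html

Answer: form > html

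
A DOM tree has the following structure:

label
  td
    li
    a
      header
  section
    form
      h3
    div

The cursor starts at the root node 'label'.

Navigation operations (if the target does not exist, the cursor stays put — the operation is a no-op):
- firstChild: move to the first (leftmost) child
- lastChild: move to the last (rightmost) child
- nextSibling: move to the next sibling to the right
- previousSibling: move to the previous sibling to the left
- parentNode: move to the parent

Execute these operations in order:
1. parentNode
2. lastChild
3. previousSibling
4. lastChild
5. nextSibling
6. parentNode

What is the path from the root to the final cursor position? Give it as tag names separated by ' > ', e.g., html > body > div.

After 1 (parentNode): label (no-op, stayed)
After 2 (lastChild): section
After 3 (previousSibling): td
After 4 (lastChild): a
After 5 (nextSibling): a (no-op, stayed)
After 6 (parentNode): td

Answer: label > td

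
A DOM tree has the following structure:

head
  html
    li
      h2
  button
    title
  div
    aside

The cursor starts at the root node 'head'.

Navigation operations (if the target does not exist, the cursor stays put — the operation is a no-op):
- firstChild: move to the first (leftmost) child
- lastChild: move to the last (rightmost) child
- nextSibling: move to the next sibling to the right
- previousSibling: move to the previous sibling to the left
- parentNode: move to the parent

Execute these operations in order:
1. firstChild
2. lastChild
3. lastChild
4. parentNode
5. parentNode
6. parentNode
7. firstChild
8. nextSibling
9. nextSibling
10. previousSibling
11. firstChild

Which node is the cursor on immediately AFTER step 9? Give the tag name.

After 1 (firstChild): html
After 2 (lastChild): li
After 3 (lastChild): h2
After 4 (parentNode): li
After 5 (parentNode): html
After 6 (parentNode): head
After 7 (firstChild): html
After 8 (nextSibling): button
After 9 (nextSibling): div

Answer: div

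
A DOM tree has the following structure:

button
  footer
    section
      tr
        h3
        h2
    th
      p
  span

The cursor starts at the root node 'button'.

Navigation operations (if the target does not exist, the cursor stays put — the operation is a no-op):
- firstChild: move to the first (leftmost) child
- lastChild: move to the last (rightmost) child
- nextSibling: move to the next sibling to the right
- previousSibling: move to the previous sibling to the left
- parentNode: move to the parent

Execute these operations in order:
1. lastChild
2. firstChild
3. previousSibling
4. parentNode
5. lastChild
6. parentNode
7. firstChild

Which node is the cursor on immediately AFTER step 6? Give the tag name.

Answer: button

Derivation:
After 1 (lastChild): span
After 2 (firstChild): span (no-op, stayed)
After 3 (previousSibling): footer
After 4 (parentNode): button
After 5 (lastChild): span
After 6 (parentNode): button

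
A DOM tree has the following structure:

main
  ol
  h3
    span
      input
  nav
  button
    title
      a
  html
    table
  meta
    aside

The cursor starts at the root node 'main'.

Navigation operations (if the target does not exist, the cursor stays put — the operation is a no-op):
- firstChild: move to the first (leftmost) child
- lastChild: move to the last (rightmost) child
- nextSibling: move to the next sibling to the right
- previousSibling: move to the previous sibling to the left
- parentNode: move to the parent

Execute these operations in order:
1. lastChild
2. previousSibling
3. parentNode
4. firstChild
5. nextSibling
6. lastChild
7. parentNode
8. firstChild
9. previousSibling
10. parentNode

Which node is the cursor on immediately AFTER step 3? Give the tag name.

Answer: main

Derivation:
After 1 (lastChild): meta
After 2 (previousSibling): html
After 3 (parentNode): main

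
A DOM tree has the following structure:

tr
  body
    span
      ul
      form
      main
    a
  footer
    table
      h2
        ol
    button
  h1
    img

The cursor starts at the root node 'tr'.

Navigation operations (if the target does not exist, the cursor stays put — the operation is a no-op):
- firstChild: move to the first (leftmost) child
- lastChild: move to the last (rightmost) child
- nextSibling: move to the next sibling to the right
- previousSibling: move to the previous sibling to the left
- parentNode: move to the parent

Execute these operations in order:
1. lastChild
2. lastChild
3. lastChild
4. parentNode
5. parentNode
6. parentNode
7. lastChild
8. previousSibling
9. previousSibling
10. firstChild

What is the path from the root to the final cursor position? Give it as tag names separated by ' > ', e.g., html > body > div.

After 1 (lastChild): h1
After 2 (lastChild): img
After 3 (lastChild): img (no-op, stayed)
After 4 (parentNode): h1
After 5 (parentNode): tr
After 6 (parentNode): tr (no-op, stayed)
After 7 (lastChild): h1
After 8 (previousSibling): footer
After 9 (previousSibling): body
After 10 (firstChild): span

Answer: tr > body > span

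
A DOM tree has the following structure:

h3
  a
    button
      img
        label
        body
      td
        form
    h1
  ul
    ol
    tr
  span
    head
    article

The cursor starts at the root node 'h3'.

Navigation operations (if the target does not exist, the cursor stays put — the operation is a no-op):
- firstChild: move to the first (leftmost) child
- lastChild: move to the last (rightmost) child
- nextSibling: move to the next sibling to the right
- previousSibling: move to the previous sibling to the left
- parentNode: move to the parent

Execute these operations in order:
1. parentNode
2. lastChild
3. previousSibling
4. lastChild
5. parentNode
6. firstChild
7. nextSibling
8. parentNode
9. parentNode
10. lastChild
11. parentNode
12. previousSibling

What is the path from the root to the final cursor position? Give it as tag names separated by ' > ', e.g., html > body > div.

After 1 (parentNode): h3 (no-op, stayed)
After 2 (lastChild): span
After 3 (previousSibling): ul
After 4 (lastChild): tr
After 5 (parentNode): ul
After 6 (firstChild): ol
After 7 (nextSibling): tr
After 8 (parentNode): ul
After 9 (parentNode): h3
After 10 (lastChild): span
After 11 (parentNode): h3
After 12 (previousSibling): h3 (no-op, stayed)

Answer: h3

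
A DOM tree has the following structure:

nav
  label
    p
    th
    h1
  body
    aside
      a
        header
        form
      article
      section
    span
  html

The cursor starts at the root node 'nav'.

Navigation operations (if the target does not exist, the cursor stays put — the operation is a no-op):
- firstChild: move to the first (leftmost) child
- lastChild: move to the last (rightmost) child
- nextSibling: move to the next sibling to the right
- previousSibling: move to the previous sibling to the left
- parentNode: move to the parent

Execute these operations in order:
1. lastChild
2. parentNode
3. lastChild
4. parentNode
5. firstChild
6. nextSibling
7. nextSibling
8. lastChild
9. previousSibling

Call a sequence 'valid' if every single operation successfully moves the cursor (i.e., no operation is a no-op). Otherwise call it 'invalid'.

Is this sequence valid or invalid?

After 1 (lastChild): html
After 2 (parentNode): nav
After 3 (lastChild): html
After 4 (parentNode): nav
After 5 (firstChild): label
After 6 (nextSibling): body
After 7 (nextSibling): html
After 8 (lastChild): html (no-op, stayed)
After 9 (previousSibling): body

Answer: invalid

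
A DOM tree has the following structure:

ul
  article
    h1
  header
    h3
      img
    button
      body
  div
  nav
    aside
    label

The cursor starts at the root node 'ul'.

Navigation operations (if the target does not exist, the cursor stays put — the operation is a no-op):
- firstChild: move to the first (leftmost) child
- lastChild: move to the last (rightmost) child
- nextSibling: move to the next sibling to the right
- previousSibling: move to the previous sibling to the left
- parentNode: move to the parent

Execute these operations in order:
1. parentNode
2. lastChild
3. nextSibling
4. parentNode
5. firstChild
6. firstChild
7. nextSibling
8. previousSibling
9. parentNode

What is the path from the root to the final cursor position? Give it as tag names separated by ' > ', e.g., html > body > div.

Answer: ul > article

Derivation:
After 1 (parentNode): ul (no-op, stayed)
After 2 (lastChild): nav
After 3 (nextSibling): nav (no-op, stayed)
After 4 (parentNode): ul
After 5 (firstChild): article
After 6 (firstChild): h1
After 7 (nextSibling): h1 (no-op, stayed)
After 8 (previousSibling): h1 (no-op, stayed)
After 9 (parentNode): article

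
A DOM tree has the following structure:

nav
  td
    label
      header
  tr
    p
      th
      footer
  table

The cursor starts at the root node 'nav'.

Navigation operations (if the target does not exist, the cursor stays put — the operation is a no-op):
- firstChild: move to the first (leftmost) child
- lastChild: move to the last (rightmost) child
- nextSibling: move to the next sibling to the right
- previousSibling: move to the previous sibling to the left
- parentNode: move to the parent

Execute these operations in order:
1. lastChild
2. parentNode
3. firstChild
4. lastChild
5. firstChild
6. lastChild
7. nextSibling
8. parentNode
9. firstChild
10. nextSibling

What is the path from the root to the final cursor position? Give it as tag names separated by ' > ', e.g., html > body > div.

After 1 (lastChild): table
After 2 (parentNode): nav
After 3 (firstChild): td
After 4 (lastChild): label
After 5 (firstChild): header
After 6 (lastChild): header (no-op, stayed)
After 7 (nextSibling): header (no-op, stayed)
After 8 (parentNode): label
After 9 (firstChild): header
After 10 (nextSibling): header (no-op, stayed)

Answer: nav > td > label > header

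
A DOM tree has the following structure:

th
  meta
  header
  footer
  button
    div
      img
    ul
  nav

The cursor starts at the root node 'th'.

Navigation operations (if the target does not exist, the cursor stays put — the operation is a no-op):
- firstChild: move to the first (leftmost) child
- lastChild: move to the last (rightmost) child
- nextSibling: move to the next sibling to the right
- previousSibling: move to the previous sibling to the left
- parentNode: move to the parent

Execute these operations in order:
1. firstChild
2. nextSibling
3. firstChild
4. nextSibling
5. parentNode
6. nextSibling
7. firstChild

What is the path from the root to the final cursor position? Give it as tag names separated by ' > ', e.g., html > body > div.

Answer: th > meta

Derivation:
After 1 (firstChild): meta
After 2 (nextSibling): header
After 3 (firstChild): header (no-op, stayed)
After 4 (nextSibling): footer
After 5 (parentNode): th
After 6 (nextSibling): th (no-op, stayed)
After 7 (firstChild): meta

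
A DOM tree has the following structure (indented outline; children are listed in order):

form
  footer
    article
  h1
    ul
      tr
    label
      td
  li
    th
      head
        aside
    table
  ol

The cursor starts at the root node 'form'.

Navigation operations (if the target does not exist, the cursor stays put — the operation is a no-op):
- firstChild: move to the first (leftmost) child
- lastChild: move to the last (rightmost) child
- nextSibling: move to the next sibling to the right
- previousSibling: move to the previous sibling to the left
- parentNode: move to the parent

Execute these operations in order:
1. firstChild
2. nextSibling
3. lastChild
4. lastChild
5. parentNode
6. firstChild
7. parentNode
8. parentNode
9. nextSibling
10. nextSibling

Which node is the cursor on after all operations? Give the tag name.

After 1 (firstChild): footer
After 2 (nextSibling): h1
After 3 (lastChild): label
After 4 (lastChild): td
After 5 (parentNode): label
After 6 (firstChild): td
After 7 (parentNode): label
After 8 (parentNode): h1
After 9 (nextSibling): li
After 10 (nextSibling): ol

Answer: ol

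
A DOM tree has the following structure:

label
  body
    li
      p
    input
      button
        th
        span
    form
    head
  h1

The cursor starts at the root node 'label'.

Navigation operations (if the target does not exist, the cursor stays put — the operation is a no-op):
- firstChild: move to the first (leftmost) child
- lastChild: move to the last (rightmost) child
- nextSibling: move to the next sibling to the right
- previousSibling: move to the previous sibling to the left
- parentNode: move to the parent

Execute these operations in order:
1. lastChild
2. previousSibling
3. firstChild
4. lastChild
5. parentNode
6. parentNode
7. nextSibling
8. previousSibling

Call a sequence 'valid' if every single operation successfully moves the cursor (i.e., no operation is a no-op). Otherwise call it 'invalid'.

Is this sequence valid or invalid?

After 1 (lastChild): h1
After 2 (previousSibling): body
After 3 (firstChild): li
After 4 (lastChild): p
After 5 (parentNode): li
After 6 (parentNode): body
After 7 (nextSibling): h1
After 8 (previousSibling): body

Answer: valid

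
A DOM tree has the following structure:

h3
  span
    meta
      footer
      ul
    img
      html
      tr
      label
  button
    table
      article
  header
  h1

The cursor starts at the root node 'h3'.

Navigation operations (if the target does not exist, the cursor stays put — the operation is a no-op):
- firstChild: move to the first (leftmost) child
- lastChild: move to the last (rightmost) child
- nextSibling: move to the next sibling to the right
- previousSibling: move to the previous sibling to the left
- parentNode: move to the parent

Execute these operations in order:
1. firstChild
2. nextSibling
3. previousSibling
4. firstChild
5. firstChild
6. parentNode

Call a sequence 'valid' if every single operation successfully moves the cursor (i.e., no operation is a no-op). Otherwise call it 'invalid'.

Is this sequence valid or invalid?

After 1 (firstChild): span
After 2 (nextSibling): button
After 3 (previousSibling): span
After 4 (firstChild): meta
After 5 (firstChild): footer
After 6 (parentNode): meta

Answer: valid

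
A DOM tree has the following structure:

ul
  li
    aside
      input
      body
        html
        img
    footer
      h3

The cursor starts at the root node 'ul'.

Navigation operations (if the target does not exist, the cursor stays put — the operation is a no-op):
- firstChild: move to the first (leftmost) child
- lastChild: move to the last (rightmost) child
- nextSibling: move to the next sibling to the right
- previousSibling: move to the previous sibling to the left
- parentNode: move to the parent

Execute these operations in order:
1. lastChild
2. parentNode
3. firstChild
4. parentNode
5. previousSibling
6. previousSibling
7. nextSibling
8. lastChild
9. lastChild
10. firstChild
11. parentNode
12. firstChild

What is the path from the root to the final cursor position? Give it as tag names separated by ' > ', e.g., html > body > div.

Answer: ul > li > footer > h3

Derivation:
After 1 (lastChild): li
After 2 (parentNode): ul
After 3 (firstChild): li
After 4 (parentNode): ul
After 5 (previousSibling): ul (no-op, stayed)
After 6 (previousSibling): ul (no-op, stayed)
After 7 (nextSibling): ul (no-op, stayed)
After 8 (lastChild): li
After 9 (lastChild): footer
After 10 (firstChild): h3
After 11 (parentNode): footer
After 12 (firstChild): h3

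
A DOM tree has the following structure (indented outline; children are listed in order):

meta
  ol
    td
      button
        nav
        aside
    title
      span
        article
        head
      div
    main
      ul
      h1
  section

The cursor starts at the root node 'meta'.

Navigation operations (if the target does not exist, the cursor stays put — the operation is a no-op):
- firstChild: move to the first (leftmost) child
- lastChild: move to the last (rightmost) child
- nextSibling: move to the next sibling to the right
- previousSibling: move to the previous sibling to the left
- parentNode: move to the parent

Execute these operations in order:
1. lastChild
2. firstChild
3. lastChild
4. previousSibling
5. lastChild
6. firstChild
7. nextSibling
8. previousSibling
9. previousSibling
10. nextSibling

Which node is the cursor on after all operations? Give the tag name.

Answer: h1

Derivation:
After 1 (lastChild): section
After 2 (firstChild): section (no-op, stayed)
After 3 (lastChild): section (no-op, stayed)
After 4 (previousSibling): ol
After 5 (lastChild): main
After 6 (firstChild): ul
After 7 (nextSibling): h1
After 8 (previousSibling): ul
After 9 (previousSibling): ul (no-op, stayed)
After 10 (nextSibling): h1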